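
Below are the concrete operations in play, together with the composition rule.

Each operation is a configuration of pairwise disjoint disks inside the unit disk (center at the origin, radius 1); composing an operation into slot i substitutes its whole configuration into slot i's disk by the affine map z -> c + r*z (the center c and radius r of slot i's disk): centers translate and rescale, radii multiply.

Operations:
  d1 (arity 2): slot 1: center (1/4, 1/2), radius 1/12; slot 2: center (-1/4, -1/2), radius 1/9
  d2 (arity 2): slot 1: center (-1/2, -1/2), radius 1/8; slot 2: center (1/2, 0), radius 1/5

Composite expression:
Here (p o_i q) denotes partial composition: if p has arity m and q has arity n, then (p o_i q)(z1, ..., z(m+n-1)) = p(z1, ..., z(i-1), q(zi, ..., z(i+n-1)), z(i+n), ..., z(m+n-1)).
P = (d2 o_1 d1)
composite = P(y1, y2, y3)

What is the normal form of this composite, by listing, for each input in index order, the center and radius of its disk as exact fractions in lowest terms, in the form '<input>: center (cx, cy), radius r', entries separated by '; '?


y1: center (-15/32, -7/16), radius 1/96; y2: center (-17/32, -9/16), radius 1/72; y3: center (1/2, 0), radius 1/5

Only the slot chain above each y matters under d2; compose those maps.
tracing y1 down its 2-map path: center (-15/32, -7/16), radius 1/96
tracing y2 down its 2-map path: center (-17/32, -9/16), radius 1/72
tracing y3 down its 1-map path: center (1/2, 0), radius 1/5


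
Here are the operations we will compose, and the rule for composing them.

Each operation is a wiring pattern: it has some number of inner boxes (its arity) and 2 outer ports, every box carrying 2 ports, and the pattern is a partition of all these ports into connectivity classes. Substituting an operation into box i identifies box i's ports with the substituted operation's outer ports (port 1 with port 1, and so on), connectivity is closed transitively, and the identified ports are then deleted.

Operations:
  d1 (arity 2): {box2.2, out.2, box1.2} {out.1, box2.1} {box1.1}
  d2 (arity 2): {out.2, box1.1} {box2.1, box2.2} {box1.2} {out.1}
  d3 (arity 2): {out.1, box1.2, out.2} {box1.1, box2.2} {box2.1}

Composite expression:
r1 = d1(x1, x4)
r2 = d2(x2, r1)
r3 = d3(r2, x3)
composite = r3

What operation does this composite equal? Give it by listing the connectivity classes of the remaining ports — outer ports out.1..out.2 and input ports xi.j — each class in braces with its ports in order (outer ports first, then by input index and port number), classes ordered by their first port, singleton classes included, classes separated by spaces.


After gluing at d3, chains via deleted ports link the x-ports.
the subtree at d1 composes to {out.1, x4.1} {out.2, x1.2, x4.2} {x1.1} on (x1, x4); out.j = own outer ports
the subtree at d2 composes to {out.1} {out.2, x2.1} {x1.1} {x1.2, x4.1, x4.2} {x2.2} on (x2, x1, x4); out.j = own outer ports
the subtree at d3 composes to {out.1, out.2, x2.1} {x1.1} {x1.2, x4.1, x4.2} {x2.2} {x3.1} {x3.2} on (x2, x1, x4, x3); out.j = own outer ports

{out.1, out.2, x2.1} {x1.1} {x1.2, x4.1, x4.2} {x2.2} {x3.1} {x3.2}


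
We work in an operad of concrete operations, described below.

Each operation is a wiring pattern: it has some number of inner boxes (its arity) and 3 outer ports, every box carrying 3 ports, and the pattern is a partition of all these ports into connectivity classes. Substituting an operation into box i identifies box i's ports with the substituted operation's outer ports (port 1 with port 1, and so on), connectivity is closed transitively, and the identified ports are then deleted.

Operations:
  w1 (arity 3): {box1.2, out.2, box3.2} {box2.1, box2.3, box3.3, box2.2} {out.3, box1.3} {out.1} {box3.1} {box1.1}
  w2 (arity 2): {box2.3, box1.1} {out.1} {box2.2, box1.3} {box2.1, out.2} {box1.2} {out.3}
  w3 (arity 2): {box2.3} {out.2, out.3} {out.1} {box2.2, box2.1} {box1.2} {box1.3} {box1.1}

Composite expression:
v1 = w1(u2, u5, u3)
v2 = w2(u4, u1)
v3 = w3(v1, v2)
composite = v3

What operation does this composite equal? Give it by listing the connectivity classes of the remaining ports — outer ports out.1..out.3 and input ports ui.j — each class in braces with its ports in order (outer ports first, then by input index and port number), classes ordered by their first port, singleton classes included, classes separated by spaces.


Two ports join when wires chain via w3-identified ports.
through w1, on inputs (u2, u5, u3): {out.1} {out.2, u2.2, u3.2} {out.3, u2.3} {u2.1} {u3.1} {u3.3, u5.1, u5.2, u5.3} (out.j = stage outer ports)
through w2, on inputs (u4, u1): {out.1} {out.2, u1.1} {out.3} {u1.2, u4.3} {u1.3, u4.1} {u4.2} (out.j = stage outer ports)
through w3, on inputs (u2, u5, u3, u4, u1): {out.1} {out.2, out.3} {u1.1} {u1.2, u4.3} {u1.3, u4.1} {u2.1} {u2.2, u3.2} {u2.3} {u3.1} {u3.3, u5.1, u5.2, u5.3} {u4.2} (out.j = stage outer ports)

{out.1} {out.2, out.3} {u1.1} {u1.2, u4.3} {u1.3, u4.1} {u2.1} {u2.2, u3.2} {u2.3} {u3.1} {u3.3, u5.1, u5.2, u5.3} {u4.2}


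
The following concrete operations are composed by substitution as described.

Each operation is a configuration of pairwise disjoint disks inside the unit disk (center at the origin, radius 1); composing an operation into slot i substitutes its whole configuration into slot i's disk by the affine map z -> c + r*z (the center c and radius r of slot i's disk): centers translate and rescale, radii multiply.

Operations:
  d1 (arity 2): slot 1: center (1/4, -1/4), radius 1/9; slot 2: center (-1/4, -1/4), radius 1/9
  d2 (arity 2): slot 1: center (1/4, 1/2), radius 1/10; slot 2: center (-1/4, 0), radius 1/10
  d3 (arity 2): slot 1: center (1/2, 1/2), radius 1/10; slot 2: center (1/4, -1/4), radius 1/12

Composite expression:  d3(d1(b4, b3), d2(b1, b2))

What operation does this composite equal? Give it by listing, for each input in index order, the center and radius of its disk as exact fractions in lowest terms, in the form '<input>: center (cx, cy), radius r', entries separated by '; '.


Only the slot chain above each b matters under d3; compose those maps.
input b4: applying the 2 nested substitutions gives center (21/40, 19/40), radius 1/90
input b3: applying the 2 nested substitutions gives center (19/40, 19/40), radius 1/90
input b1: applying the 2 nested substitutions gives center (13/48, -5/24), radius 1/120
input b2: applying the 2 nested substitutions gives center (11/48, -1/4), radius 1/120

b1: center (13/48, -5/24), radius 1/120; b2: center (11/48, -1/4), radius 1/120; b3: center (19/40, 19/40), radius 1/90; b4: center (21/40, 19/40), radius 1/90


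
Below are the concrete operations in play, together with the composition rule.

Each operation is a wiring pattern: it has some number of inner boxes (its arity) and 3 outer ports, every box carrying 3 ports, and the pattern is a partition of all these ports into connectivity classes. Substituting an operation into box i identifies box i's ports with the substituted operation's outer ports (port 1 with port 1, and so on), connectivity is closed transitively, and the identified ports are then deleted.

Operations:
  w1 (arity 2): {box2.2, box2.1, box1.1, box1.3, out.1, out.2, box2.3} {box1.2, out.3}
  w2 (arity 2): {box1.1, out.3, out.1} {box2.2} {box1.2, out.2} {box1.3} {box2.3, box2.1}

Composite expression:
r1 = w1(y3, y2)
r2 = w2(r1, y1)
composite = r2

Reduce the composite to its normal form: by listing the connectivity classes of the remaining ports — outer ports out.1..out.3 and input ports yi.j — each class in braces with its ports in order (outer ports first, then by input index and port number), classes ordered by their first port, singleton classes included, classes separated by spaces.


{out.1, out.2, out.3, y2.1, y2.2, y2.3, y3.1, y3.3} {y1.1, y1.3} {y1.2} {y3.2}


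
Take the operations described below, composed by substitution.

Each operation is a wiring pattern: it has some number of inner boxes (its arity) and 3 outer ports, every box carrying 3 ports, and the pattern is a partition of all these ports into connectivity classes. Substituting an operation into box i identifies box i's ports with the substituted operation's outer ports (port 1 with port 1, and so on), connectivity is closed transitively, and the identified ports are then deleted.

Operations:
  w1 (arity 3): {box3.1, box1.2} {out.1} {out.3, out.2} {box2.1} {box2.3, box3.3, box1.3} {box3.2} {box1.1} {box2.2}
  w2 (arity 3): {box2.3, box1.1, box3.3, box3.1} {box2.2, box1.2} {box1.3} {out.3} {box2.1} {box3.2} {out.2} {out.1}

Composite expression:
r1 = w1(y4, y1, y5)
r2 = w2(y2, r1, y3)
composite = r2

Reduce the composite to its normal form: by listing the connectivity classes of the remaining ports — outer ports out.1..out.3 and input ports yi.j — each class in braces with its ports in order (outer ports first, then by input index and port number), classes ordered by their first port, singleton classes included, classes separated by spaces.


{out.1} {out.2} {out.3} {y1.1} {y1.2} {y1.3, y4.3, y5.3} {y2.1, y2.2, y3.1, y3.3} {y2.3} {y3.2} {y4.1} {y4.2, y5.1} {y5.2}

Two ports join when wires chain via w2-identified ports.
after w1, the pattern on (y4, y1, y5) reads {out.1} {out.2, out.3} {y1.1} {y1.2} {y1.3, y4.3, y5.3} {y4.1} {y4.2, y5.1} {y5.2} (out.j = its outer ports)
after w2, the pattern on (y2, y4, y1, y5, y3) reads {out.1} {out.2} {out.3} {y1.1} {y1.2} {y1.3, y4.3, y5.3} {y2.1, y2.2, y3.1, y3.3} {y2.3} {y3.2} {y4.1} {y4.2, y5.1} {y5.2} (out.j = its outer ports)


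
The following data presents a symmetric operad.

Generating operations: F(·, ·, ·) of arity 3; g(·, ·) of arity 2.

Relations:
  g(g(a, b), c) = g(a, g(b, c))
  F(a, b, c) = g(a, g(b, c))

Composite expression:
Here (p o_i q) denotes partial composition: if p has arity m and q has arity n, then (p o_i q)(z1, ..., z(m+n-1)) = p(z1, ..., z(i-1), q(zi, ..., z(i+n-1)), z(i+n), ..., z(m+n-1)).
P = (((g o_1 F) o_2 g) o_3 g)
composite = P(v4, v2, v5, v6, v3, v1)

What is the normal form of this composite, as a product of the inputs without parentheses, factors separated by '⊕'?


v4 ⊕ v2 ⊕ v5 ⊕ v6 ⊕ v3 ⊕ v1

The g-tree's shape is irrelevant; the v-reading-order decides.
g(v5, v6) spells out as v5 ⊕ v6
g(v2, g(v5, v6)) spells out as v2 ⊕ v5 ⊕ v6
F(v4, g(v2, g(v5, v6)), v3) spells out as v4 ⊕ v2 ⊕ v5 ⊕ v6 ⊕ v3
g(F(v4, g(v2, g(v5, v6)), v3), v1) spells out as v4 ⊕ v2 ⊕ v5 ⊕ v6 ⊕ v3 ⊕ v1


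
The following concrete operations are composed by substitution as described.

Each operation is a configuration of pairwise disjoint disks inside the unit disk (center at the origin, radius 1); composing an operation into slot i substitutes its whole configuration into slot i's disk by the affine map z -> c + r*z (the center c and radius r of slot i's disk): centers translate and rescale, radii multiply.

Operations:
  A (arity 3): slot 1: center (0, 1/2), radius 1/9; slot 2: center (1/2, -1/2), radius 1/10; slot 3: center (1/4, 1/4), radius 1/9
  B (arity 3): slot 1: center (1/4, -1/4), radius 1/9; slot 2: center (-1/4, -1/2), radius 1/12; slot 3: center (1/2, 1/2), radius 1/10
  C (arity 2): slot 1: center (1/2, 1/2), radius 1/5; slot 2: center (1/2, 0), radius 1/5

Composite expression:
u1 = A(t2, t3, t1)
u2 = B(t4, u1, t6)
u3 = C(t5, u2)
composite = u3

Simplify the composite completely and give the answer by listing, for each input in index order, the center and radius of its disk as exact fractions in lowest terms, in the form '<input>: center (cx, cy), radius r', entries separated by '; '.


t1: center (109/240, -23/240), radius 1/540; t2: center (9/20, -11/120), radius 1/540; t3: center (11/24, -13/120), radius 1/600; t4: center (11/20, -1/20), radius 1/45; t5: center (1/2, 1/2), radius 1/5; t6: center (3/5, 1/10), radius 1/50

Each t-disk chains the slot maps above it in C; radii multiply.
input t5: composing its 1 substitution step yields center (1/2, 1/2), radius 1/5
input t4: composing its 2 substitution steps yields center (11/20, -1/20), radius 1/45
input t2: composing its 3 substitution steps yields center (9/20, -11/120), radius 1/540
input t3: composing its 3 substitution steps yields center (11/24, -13/120), radius 1/600
input t1: composing its 3 substitution steps yields center (109/240, -23/240), radius 1/540
input t6: composing its 2 substitution steps yields center (3/5, 1/10), radius 1/50


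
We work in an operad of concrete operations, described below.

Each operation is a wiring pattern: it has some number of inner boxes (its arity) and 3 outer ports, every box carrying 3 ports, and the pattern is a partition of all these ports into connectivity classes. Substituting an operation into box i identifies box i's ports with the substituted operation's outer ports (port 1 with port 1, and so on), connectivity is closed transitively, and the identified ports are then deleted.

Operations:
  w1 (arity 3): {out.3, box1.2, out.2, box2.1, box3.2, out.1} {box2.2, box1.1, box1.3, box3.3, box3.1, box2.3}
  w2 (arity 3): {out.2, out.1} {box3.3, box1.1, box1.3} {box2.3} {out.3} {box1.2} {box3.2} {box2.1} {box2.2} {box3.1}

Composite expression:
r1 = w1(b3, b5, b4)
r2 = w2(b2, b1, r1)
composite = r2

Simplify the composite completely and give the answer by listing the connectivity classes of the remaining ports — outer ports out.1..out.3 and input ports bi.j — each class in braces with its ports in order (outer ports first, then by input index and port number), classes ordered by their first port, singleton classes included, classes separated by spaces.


{out.1, out.2} {out.3} {b1.1} {b1.2} {b1.3} {b2.1, b2.3, b3.2, b4.2, b5.1} {b2.2} {b3.1, b3.3, b4.1, b4.3, b5.2, b5.3}

Substituting into w2 glues patterns; closure does the rest.
through w1, on inputs (b3, b5, b4): {out.1, out.2, out.3, b3.2, b4.2, b5.1} {b3.1, b3.3, b4.1, b4.3, b5.2, b5.3} (out.j = stage outer ports)
through w2, on inputs (b2, b1, b3, b5, b4): {out.1, out.2} {out.3} {b1.1} {b1.2} {b1.3} {b2.1, b2.3, b3.2, b4.2, b5.1} {b2.2} {b3.1, b3.3, b4.1, b4.3, b5.2, b5.3} (out.j = stage outer ports)


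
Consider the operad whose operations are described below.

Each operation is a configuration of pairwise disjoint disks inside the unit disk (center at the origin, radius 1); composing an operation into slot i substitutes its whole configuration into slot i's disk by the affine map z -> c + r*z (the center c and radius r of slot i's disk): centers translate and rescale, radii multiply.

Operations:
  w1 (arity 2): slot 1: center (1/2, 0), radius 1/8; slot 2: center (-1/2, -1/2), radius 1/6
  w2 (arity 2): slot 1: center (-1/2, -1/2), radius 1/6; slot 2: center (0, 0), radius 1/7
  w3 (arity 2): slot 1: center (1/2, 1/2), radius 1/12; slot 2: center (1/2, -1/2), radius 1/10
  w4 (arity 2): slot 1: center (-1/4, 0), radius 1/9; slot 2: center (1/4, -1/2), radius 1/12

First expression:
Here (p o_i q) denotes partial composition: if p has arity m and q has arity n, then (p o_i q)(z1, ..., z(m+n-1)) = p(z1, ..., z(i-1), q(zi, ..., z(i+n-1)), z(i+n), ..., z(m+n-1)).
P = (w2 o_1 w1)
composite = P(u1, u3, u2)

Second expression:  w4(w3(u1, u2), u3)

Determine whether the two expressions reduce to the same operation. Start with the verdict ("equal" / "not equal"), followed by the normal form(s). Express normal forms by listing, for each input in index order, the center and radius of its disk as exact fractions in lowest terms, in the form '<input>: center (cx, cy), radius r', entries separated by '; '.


not equal; the first gives u1: center (-5/12, -1/2), radius 1/48; u2: center (0, 0), radius 1/7; u3: center (-7/12, -7/12), radius 1/36 and the second u1: center (-7/36, 1/18), radius 1/108; u2: center (-7/36, -1/18), radius 1/90; u3: center (1/4, -1/2), radius 1/12

The first composite normalizes to u1: center (-5/12, -1/2), radius 1/48; u2: center (0, 0), radius 1/7; u3: center (-7/12, -7/12), radius 1/36
The second composite normalizes to u1: center (-7/36, 1/18), radius 1/108; u2: center (-7/36, -1/18), radius 1/90; u3: center (1/4, -1/2), radius 1/12
The forms do not match — not equal.


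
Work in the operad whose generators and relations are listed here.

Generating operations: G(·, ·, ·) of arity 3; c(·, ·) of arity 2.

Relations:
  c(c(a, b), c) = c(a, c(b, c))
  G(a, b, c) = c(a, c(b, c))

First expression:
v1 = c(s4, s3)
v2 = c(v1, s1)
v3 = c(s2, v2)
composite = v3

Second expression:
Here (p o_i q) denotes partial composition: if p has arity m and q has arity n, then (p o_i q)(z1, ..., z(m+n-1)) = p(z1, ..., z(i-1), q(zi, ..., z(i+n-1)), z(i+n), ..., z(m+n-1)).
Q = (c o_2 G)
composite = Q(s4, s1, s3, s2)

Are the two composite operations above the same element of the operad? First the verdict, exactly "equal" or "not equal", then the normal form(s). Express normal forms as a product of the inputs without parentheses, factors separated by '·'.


not equal — first s2 · s4 · s3 · s1, second s4 · s1 · s3 · s2

Reducing the first expression gives s2 · s4 · s3 · s1
Reducing the second expression gives s4 · s1 · s3 · s2
No match — not equal.


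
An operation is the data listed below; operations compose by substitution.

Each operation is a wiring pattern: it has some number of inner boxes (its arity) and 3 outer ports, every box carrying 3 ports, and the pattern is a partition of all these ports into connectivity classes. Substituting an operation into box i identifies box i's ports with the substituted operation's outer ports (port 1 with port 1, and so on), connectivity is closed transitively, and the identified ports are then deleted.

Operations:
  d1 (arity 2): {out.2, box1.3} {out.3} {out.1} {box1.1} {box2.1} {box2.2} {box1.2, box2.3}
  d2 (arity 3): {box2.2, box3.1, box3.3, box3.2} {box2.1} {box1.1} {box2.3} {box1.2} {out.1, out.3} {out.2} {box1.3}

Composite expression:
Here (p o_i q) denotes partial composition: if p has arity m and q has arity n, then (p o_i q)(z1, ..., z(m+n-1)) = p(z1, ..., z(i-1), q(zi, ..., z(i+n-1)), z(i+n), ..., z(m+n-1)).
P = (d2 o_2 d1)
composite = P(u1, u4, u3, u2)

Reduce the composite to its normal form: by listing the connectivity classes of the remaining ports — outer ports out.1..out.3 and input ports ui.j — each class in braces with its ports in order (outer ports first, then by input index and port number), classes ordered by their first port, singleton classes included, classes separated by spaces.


{out.1, out.3} {out.2} {u1.1} {u1.2} {u1.3} {u2.1, u2.2, u2.3, u4.3} {u3.1} {u3.2} {u3.3, u4.2} {u4.1}

Treat the ports identified at d2 as solder joints: merge, then drop.
the subtree at d1 composes to {out.1} {out.2, u4.3} {out.3} {u3.1} {u3.2} {u3.3, u4.2} {u4.1} on (u4, u3); out.j = own outer ports
the subtree at d2 composes to {out.1, out.3} {out.2} {u1.1} {u1.2} {u1.3} {u2.1, u2.2, u2.3, u4.3} {u3.1} {u3.2} {u3.3, u4.2} {u4.1} on (u1, u4, u3, u2); out.j = own outer ports


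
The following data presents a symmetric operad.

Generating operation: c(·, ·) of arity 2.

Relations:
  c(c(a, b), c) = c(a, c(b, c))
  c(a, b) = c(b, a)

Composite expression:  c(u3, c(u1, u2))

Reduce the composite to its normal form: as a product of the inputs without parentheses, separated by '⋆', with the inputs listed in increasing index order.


u1 ⋆ u2 ⋆ u3

Both nesting and order wash out for c; what remains is which u's occur.
c(u1, u2) linearizes to u1 ⋆ u2
c(u3, c(u1, u2)) linearizes to u3 ⋆ u1 ⋆ u2
sorting the factors by input index: u1 ⋆ u2 ⋆ u3


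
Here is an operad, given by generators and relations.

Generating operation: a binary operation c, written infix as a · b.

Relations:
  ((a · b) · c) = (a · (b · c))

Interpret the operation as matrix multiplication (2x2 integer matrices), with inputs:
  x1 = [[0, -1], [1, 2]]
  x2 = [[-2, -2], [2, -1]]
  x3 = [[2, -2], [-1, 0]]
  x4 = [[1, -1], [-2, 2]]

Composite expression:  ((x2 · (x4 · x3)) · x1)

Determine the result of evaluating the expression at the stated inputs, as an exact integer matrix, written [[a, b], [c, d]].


[[-4, -14], [-8, -28]]

(x4 · x3) = [[3, -2], [-6, 4]]
(x2 · (x4 · x3)) = [[6, -4], [12, -8]]
((x2 · (x4 · x3)) · x1) = [[-4, -14], [-8, -28]]


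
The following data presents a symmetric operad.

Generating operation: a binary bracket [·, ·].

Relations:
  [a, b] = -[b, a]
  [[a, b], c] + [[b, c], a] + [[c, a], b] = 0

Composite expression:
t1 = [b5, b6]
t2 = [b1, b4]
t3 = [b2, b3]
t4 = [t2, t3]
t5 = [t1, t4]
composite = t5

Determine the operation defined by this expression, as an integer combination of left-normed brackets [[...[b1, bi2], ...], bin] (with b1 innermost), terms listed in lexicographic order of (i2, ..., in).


-[[[[[b1, b4], b2], b3], b5], b6] + [[[[[b1, b4], b2], b3], b6], b5] + [[[[[b1, b4], b3], b2], b5], b6] - [[[[[b1, b4], b3], b2], b6], b5]

A multilinear Lie element is pinned by b1-initial words (b1 innermost).
Composite bracket: [[b5, b6], [[b1, b4], [b2, b3]]]
Full expansion: 32 signed words from ab - ba (2^5 = 32).
Coefficients come from the b1-initial words:
  b1b4b2b3b5b6 appears with sign -1, giving the term -[[[[[b1, b4], b2], b3], b5], b6]
  b1b4b2b3b6b5 appears with sign +1, giving the term +[[[[[b1, b4], b2], b3], b6], b5]
  b1b4b3b2b5b6 appears with sign +1, giving the term +[[[[[b1, b4], b3], b2], b5], b6]
  b1b4b3b2b6b5 appears with sign -1, giving the term -[[[[[b1, b4], b3], b2], b6], b5]


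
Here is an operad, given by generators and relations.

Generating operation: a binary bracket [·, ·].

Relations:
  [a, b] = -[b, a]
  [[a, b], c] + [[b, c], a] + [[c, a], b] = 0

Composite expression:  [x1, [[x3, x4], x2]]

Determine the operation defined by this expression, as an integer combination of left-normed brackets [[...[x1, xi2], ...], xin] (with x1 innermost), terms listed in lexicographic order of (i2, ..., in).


Skip Jacobi rewriting: expand, keep x1-initial words, read off terms.
Composite bracket: [x1, [[x3, x4], x2]]
Under [a, b] = ab - ba we get 8 signed associative words (2^3 = 8).
Only words starting with x1 matter:
  word x1x2x3x4 has sign -1, contributing -[[[x1, x2], x3], x4]
  word x1x2x4x3 has sign +1, contributing +[[[x1, x2], x4], x3]
  word x1x3x4x2 has sign +1, contributing +[[[x1, x3], x4], x2]
  word x1x4x3x2 has sign -1, contributing -[[[x1, x4], x3], x2]

-[[[x1, x2], x3], x4] + [[[x1, x2], x4], x3] + [[[x1, x3], x4], x2] - [[[x1, x4], x3], x2]


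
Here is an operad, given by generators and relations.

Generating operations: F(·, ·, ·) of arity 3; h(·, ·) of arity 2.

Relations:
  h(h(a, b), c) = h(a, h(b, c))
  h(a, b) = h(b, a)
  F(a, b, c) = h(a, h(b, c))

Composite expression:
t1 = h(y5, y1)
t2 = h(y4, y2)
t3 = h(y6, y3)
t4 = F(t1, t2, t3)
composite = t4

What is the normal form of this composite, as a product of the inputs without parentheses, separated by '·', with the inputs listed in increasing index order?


y1 · y2 · y3 · y4 · y5 · y6

Reordering under F is free, so list the y-inputs canonically.
h(y5, y1) linearizes to y5 · y1
h(y4, y2) linearizes to y4 · y2
h(y6, y3) linearizes to y6 · y3
F(h(y5, y1), h(y4, y2), h(y6, y3)) linearizes to y5 · y1 · y4 · y2 · y6 · y3
rearranged into index order: y1 · y2 · y3 · y4 · y5 · y6


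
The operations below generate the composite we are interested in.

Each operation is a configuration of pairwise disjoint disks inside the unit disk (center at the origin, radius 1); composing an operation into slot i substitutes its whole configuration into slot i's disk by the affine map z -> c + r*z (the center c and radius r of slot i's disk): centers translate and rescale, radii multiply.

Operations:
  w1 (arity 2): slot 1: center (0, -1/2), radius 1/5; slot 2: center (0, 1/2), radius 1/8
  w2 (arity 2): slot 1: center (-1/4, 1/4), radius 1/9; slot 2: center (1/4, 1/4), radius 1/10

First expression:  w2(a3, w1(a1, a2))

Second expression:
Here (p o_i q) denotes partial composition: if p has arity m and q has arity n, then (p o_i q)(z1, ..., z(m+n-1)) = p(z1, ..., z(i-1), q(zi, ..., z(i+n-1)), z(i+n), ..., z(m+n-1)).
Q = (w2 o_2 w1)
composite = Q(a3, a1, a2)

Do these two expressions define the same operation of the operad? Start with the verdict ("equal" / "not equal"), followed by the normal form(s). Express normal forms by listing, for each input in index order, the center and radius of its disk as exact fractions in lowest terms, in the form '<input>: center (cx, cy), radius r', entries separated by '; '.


equal — both sides give a1: center (1/4, 1/5), radius 1/50; a2: center (1/4, 3/10), radius 1/80; a3: center (-1/4, 1/4), radius 1/9

In normal form, the first expression is a1: center (1/4, 1/5), radius 1/50; a2: center (1/4, 3/10), radius 1/80; a3: center (-1/4, 1/4), radius 1/9
In normal form, the second expression is a1: center (1/4, 1/5), radius 1/50; a2: center (1/4, 3/10), radius 1/80; a3: center (-1/4, 1/4), radius 1/9
The normal forms match — equal.


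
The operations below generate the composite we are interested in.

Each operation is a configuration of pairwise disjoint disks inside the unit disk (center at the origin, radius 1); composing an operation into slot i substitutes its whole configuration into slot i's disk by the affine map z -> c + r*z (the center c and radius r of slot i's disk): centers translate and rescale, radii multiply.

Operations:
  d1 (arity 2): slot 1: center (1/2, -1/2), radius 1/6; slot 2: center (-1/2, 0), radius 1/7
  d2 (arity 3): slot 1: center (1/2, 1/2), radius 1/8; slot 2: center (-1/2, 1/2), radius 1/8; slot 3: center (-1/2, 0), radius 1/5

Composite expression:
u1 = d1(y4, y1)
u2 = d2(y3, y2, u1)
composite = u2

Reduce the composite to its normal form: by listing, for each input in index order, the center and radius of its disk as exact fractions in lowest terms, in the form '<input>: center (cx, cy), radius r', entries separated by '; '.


y1: center (-3/5, 0), radius 1/35; y2: center (-1/2, 1/2), radius 1/8; y3: center (1/2, 1/2), radius 1/8; y4: center (-2/5, -1/10), radius 1/30

Follow each y-input down from d2: c' goes to c + r*c', radius to r*r'.
y3 passes through 1 substitution, ending at center (1/2, 1/2), radius 1/8
y2 passes through 1 substitution, ending at center (-1/2, 1/2), radius 1/8
y4 passes through 2 substitutions, ending at center (-2/5, -1/10), radius 1/30
y1 passes through 2 substitutions, ending at center (-3/5, 0), radius 1/35


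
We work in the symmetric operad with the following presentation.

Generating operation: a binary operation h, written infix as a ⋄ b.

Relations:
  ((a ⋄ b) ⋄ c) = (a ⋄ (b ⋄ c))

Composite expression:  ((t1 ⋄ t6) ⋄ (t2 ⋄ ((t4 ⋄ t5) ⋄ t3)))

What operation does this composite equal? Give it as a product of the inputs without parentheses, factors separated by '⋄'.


t1 ⋄ t6 ⋄ t2 ⋄ t4 ⋄ t5 ⋄ t3


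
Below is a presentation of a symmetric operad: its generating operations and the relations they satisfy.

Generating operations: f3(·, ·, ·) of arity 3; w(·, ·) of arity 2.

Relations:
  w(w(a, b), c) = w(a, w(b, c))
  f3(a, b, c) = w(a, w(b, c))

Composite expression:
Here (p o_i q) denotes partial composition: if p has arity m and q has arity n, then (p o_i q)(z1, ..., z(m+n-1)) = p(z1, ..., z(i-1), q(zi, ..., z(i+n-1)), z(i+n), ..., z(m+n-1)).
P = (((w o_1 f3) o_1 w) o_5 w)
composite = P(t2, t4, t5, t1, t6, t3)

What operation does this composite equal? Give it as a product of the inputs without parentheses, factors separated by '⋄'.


t2 ⋄ t4 ⋄ t5 ⋄ t1 ⋄ t6 ⋄ t3

The w-tree's shape is irrelevant; the t-reading-order decides.
w(t2, t4) reduces to t2 ⋄ t4
f3(w(t2, t4), t5, t1) reduces to t2 ⋄ t4 ⋄ t5 ⋄ t1
w(t6, t3) reduces to t6 ⋄ t3
w(f3(w(t2, t4), t5, t1), w(t6, t3)) reduces to t2 ⋄ t4 ⋄ t5 ⋄ t1 ⋄ t6 ⋄ t3


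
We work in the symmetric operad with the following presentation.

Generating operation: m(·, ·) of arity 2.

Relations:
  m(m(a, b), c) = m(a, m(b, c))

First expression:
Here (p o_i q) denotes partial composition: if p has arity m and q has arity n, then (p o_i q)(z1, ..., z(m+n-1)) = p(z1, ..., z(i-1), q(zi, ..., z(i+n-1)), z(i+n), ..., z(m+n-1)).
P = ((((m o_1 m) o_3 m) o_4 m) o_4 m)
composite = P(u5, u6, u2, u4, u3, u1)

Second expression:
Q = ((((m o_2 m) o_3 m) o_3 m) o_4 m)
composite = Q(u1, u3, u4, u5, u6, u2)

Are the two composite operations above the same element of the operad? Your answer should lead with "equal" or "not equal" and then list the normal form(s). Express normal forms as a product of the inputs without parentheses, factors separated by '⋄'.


not equal; first: u5 ⋄ u6 ⋄ u2 ⋄ u4 ⋄ u3 ⋄ u1; second: u1 ⋄ u3 ⋄ u4 ⋄ u5 ⋄ u6 ⋄ u2

The first expression, normalized: u5 ⋄ u6 ⋄ u2 ⋄ u4 ⋄ u3 ⋄ u1
The second expression, normalized: u1 ⋄ u3 ⋄ u4 ⋄ u5 ⋄ u6 ⋄ u2
The forms do not match — not equal.


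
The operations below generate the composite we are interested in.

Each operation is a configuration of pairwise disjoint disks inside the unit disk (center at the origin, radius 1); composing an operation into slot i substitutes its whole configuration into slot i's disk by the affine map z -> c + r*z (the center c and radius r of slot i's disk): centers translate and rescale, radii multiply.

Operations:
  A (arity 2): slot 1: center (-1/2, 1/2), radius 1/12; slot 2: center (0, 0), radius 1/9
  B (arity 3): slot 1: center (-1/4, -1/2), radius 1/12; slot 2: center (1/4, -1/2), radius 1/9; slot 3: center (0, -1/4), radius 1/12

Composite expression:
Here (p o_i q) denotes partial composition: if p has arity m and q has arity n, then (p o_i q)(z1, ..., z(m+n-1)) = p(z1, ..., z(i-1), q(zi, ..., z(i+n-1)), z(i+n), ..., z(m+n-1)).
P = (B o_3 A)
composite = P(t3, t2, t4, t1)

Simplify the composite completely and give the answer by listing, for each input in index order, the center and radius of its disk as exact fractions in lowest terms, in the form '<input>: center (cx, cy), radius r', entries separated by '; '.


t1: center (0, -1/4), radius 1/108; t2: center (1/4, -1/2), radius 1/9; t3: center (-1/4, -1/2), radius 1/12; t4: center (-1/24, -5/24), radius 1/144


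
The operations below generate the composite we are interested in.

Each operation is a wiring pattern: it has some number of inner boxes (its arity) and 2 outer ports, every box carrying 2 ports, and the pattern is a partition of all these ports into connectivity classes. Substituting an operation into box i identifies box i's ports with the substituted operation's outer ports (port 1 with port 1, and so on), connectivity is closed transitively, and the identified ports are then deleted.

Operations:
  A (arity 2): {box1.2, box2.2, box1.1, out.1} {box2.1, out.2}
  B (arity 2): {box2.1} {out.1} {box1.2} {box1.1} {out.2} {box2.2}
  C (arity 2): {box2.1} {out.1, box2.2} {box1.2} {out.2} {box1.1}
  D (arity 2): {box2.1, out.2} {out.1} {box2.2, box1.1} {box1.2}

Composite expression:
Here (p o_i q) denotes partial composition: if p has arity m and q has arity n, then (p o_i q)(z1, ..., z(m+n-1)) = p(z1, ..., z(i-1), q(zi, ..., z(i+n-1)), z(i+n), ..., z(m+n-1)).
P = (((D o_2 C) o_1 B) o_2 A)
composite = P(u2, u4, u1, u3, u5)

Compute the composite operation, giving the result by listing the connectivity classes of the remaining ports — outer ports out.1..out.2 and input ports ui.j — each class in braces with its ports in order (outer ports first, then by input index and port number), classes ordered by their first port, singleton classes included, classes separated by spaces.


{out.1} {out.2, u5.2} {u1.1} {u1.2, u4.1, u4.2} {u2.1} {u2.2} {u3.1} {u3.2} {u5.1}

After gluing at D, chains via deleted ports link the u-ports.
stage A: inputs (u4, u1), connectivity {out.1, u1.2, u4.1, u4.2} {out.2, u1.1}, out.j its boundary
stage B: inputs (u2, u4, u1), connectivity {out.1} {out.2} {u1.1} {u1.2, u4.1, u4.2} {u2.1} {u2.2}, out.j its boundary
stage C: inputs (u3, u5), connectivity {out.1, u5.2} {out.2} {u3.1} {u3.2} {u5.1}, out.j its boundary
stage D: inputs (u2, u4, u1, u3, u5), connectivity {out.1} {out.2, u5.2} {u1.1} {u1.2, u4.1, u4.2} {u2.1} {u2.2} {u3.1} {u3.2} {u5.1}, out.j its boundary


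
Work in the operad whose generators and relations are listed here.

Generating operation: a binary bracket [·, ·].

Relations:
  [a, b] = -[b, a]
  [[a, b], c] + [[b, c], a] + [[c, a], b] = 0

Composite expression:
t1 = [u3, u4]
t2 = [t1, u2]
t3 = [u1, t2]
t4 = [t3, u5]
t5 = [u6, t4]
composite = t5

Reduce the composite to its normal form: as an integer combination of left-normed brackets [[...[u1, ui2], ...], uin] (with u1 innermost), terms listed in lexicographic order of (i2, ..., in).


Expand each bracket as ab - ba; the u1-initial words give the coefficients.
Composite bracket: [u6, [[u1, [[u3, u4], u2]], u5]]
Applying ab - ba throughout gives 32 signed words (2^5 = 32).
Collect the words opening with u1:
  u1u2u3u4u5u6 (sign +1) contributes +[[[[[u1, u2], u3], u4], u5], u6]
  u1u2u4u3u5u6 (sign -1) contributes -[[[[[u1, u2], u4], u3], u5], u6]
  u1u3u4u2u5u6 (sign -1) contributes -[[[[[u1, u3], u4], u2], u5], u6]
  u1u4u3u2u5u6 (sign +1) contributes +[[[[[u1, u4], u3], u2], u5], u6]

[[[[[u1, u2], u3], u4], u5], u6] - [[[[[u1, u2], u4], u3], u5], u6] - [[[[[u1, u3], u4], u2], u5], u6] + [[[[[u1, u4], u3], u2], u5], u6]


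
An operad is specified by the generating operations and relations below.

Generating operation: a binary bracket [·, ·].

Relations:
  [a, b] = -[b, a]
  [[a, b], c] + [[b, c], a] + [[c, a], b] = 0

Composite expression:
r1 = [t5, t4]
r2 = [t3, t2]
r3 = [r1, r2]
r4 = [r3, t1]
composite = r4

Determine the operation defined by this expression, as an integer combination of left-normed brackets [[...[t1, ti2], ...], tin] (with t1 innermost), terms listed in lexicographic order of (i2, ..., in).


In the tensor algebra, words opening t1 carry the t1-anchored form.
Composite bracket: [[[t5, t4], [t3, t2]], t1]
Full expansion: 16 signed words from ab - ba (2^4 = 16).
The t1-initial words carry the normal form:
  word t1t2t3t4t5 has sign +1, contributing +[[[[t1, t2], t3], t4], t5]
  word t1t2t3t5t4 has sign -1, contributing -[[[[t1, t2], t3], t5], t4]
  word t1t3t2t4t5 has sign -1, contributing -[[[[t1, t3], t2], t4], t5]
  word t1t3t2t5t4 has sign +1, contributing +[[[[t1, t3], t2], t5], t4]
  word t1t4t5t2t3 has sign -1, contributing -[[[[t1, t4], t5], t2], t3]
  word t1t4t5t3t2 has sign +1, contributing +[[[[t1, t4], t5], t3], t2]
  word t1t5t4t2t3 has sign +1, contributing +[[[[t1, t5], t4], t2], t3]
  word t1t5t4t3t2 has sign -1, contributing -[[[[t1, t5], t4], t3], t2]

[[[[t1, t2], t3], t4], t5] - [[[[t1, t2], t3], t5], t4] - [[[[t1, t3], t2], t4], t5] + [[[[t1, t3], t2], t5], t4] - [[[[t1, t4], t5], t2], t3] + [[[[t1, t4], t5], t3], t2] + [[[[t1, t5], t4], t2], t3] - [[[[t1, t5], t4], t3], t2]


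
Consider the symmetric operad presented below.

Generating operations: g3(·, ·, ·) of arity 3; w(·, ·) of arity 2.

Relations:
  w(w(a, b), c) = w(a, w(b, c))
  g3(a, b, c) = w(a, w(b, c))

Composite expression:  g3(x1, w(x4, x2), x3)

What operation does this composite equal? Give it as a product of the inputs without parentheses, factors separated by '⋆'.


x1 ⋆ x4 ⋆ x2 ⋆ x3

Under associativity of g3, the answer is the x's in reading order.
w(x4, x2) spells out as x4 ⋆ x2
g3(x1, w(x4, x2), x3) spells out as x1 ⋆ x4 ⋆ x2 ⋆ x3


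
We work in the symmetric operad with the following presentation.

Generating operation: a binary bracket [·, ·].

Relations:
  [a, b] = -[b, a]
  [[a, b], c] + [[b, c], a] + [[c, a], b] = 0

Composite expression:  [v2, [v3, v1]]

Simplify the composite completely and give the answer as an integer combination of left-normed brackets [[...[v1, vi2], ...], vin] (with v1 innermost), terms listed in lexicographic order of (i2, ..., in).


[[v1, v3], v2]

Left-normed coefficients sit on the v1-initial expansion words.
Composite bracket: [v2, [v3, v1]]
Under [a, b] = ab - ba we get 4 signed associative words (2^2 = 4).
Words beginning with v1 determine it all:
  from v1v3v2, sign +1: term +[[v1, v3], v2]


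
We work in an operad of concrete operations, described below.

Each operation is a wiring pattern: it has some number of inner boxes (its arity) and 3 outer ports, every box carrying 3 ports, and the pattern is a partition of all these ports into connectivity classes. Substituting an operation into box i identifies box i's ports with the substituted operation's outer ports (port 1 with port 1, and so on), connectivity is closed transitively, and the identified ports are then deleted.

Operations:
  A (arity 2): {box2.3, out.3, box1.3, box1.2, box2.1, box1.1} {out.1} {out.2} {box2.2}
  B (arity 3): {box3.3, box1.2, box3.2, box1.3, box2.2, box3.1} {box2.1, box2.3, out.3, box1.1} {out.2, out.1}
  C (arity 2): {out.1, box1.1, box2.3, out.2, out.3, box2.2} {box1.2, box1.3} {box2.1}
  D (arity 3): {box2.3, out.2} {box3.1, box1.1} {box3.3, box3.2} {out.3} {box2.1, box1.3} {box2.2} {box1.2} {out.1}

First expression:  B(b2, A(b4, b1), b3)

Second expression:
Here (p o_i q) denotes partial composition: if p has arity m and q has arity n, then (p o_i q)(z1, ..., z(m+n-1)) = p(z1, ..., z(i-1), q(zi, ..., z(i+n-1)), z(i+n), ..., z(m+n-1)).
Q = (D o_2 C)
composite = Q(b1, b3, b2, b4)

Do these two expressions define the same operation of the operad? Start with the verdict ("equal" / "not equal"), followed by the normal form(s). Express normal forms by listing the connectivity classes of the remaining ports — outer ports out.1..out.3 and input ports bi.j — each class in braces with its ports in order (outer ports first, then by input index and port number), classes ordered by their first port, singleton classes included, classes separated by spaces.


not equal — first {out.1, out.2} {out.3, b1.1, b1.3, b2.1, b4.1, b4.2, b4.3} {b1.2} {b2.2, b2.3, b3.1, b3.2, b3.3}, second {out.1} {out.2, b1.3, b2.2, b2.3, b3.1} {out.3} {b1.1, b4.1} {b1.2} {b2.1} {b3.2, b3.3} {b4.2, b4.3}

Normal form of the first expression: {out.1, out.2} {out.3, b1.1, b1.3, b2.1, b4.1, b4.2, b4.3} {b1.2} {b2.2, b2.3, b3.1, b3.2, b3.3}
Normal form of the second expression: {out.1} {out.2, b1.3, b2.2, b2.3, b3.1} {out.3} {b1.1, b4.1} {b1.2} {b2.1} {b3.2, b3.3} {b4.2, b4.3}
Distinct normal forms: not equal.


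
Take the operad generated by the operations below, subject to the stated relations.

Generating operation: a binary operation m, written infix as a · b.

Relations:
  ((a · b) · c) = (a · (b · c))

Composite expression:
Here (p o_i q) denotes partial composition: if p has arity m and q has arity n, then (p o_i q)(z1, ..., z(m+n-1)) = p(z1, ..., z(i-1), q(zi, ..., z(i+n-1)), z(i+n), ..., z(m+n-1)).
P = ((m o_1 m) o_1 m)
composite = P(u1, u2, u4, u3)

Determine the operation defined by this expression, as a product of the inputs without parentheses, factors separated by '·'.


u1 · u2 · u4 · u3

All parenthesizations of m agree; list the u-inputs left to right.
(u1 · u2) reduces to u1 · u2
((u1 · u2) · u4) reduces to u1 · u2 · u4
(((u1 · u2) · u4) · u3) reduces to u1 · u2 · u4 · u3


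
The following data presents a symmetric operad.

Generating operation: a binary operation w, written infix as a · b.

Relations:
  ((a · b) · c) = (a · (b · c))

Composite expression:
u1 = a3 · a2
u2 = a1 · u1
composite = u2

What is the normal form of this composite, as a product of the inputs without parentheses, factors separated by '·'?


Key point: w is associative — brackets drop, the a-order remains.
(a3 · a2) linearizes to a3 · a2
(a1 · (a3 · a2)) linearizes to a1 · a3 · a2

a1 · a3 · a2


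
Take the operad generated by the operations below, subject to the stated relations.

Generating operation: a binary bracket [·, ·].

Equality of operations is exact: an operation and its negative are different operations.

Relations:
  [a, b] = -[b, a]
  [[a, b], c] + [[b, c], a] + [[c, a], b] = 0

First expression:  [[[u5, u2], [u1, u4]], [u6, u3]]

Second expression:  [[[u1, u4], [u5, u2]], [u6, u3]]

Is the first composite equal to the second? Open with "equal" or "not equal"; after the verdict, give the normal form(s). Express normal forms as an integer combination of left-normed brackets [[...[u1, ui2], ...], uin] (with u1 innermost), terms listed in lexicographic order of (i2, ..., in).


not equal; the first gives -[[[[[u1, u4], u2], u5], u3], u6] + [[[[[u1, u4], u2], u5], u6], u3] + [[[[[u1, u4], u5], u2], u3], u6] - [[[[[u1, u4], u5], u2], u6], u3] and the second [[[[[u1, u4], u2], u5], u3], u6] - [[[[[u1, u4], u2], u5], u6], u3] - [[[[[u1, u4], u5], u2], u3], u6] + [[[[[u1, u4], u5], u2], u6], u3]

Reducing the first expression gives -[[[[[u1, u4], u2], u5], u3], u6] + [[[[[u1, u4], u2], u5], u6], u3] + [[[[[u1, u4], u5], u2], u3], u6] - [[[[[u1, u4], u5], u2], u6], u3]
Reducing the second expression gives [[[[[u1, u4], u2], u5], u3], u6] - [[[[[u1, u4], u2], u5], u6], u3] - [[[[[u1, u4], u5], u2], u3], u6] + [[[[[u1, u4], u5], u2], u6], u3]
They disagree, so not equal.
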